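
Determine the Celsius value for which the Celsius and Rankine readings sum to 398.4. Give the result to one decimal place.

Let C be the Celsius reading. The Rankine reading is R = 1.8·C + 491.67.
Require C + R = 398.4: (2.8)·C + 491.67 = 398.4.
C = (398.4 - 491.67) / (2.8) = -33.3.

-33.3°C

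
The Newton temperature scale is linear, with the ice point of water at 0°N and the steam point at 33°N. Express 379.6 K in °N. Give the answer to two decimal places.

First in Celsius: 379.6 - 273.15 = 106.4500°C.
Linearly onto the Newton scale: 0 + (106.4500 / 100) × (33 - 0) = 35.13°N.

35.13°N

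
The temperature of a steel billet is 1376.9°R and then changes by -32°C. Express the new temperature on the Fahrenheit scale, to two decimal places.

Initial temperature in Celsius: (1376.9 - 491.67) × 5/9 = 491.7944°C.
Final Celsius temperature: 491.7944 - 32.0000 = 459.7944°C.
In Fahrenheit: 459.7944 × 1.8 + 32 = 859.63°F.

859.63°F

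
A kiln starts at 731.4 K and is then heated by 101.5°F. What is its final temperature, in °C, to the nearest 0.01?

Initial temperature in Celsius: 731.4 - 273.15 = 458.2500°C.
The 101.5°F change is an interval, so only the factor 5/9 applies: +101.5 × 5/9 = +56.3889°C.
Final Celsius temperature: 458.2500 + 56.3889 = 514.6389°C.

514.64°C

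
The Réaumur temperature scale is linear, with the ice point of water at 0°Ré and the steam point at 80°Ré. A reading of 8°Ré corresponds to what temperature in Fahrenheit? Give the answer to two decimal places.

Linear interpolation between the fixed points: C = (8 - 0) × 100 / (80 - 0) = 10.0000°C.
Then 10.0000 × 1.8 + 32 = 50.00°F.

50.00°F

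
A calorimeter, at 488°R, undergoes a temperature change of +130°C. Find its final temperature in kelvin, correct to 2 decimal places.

Initial temperature in Celsius: (488 - 491.67) × 5/9 = -2.0389°C.
Final Celsius temperature: -2.0389 + 130.0000 = 127.9611°C.
In kelvin: 127.9611 + 273.15 = 401.11 K.

401.11 K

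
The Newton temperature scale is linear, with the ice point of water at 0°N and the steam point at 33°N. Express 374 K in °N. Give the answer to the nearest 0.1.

First in Celsius: 374 - 273.15 = 100.8500°C.
Linearly onto the Newton scale: 0 + (100.8500 / 100) × (33 - 0) = 33.3°N.

33.3°N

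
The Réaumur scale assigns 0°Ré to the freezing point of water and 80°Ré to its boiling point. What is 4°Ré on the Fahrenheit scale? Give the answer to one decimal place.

41.0°F

Linear interpolation between the fixed points: C = (4 - 0) × 100 / (80 - 0) = 5.0000°C.
Then 5.0000 × 1.8 + 32 = 41.0°F.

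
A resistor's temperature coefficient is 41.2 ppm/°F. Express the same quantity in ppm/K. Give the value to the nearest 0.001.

74.160 ppm/K

Since only a temperature interval is involved, the additive offset between the scales drops out.
A change of 1 K is a change of 1.8°F, so per K the value is 41.2 × 1.8 = 74.160.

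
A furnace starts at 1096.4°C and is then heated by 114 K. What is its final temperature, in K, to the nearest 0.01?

1483.55 K

The 114 K change is an interval; Kelvin and Celsius degrees are the same size, so ΔC = +114°C.
Final Celsius temperature: 1096.4000 + 114.0000 = 1210.4000°C.
In kelvin: 1210.4000 + 273.15 = 1483.55 K.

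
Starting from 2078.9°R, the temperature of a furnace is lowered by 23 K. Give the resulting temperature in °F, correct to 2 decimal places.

Initial temperature in Celsius: (2078.9 - 491.67) × 5/9 = 881.7944°C.
The 23 K change is an interval; Kelvin and Celsius degrees are the same size, so ΔC = -23°C.
Final Celsius temperature: 881.7944 - 23.0000 = 858.7944°C.
In Fahrenheit: 858.7944 × 1.8 + 32 = 1577.83°F.

1577.83°F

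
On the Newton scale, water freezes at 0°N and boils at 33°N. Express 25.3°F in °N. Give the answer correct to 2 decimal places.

First in Celsius: (25.3 - 32) × 5/9 = -3.7222°C.
Linearly onto the Newton scale: 0 + (-3.7222 / 100) × (33 - 0) = -1.23°N.

-1.23°N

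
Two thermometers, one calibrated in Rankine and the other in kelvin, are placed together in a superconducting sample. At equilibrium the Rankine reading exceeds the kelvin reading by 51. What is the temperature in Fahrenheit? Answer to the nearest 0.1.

Let x be the Rankine reading; then the kelvin reading is 5/9·x.
(5/9·x) - x = -51  ⇒  (-4/9)·x = -51  ⇒  x = 114.7500°R.
In Celsius: (114.75 - 491.67) × 5/9 = -209.4000°C.
In Fahrenheit: -209.4000 × 1.8 + 32 = -344.9°F.

-344.9°F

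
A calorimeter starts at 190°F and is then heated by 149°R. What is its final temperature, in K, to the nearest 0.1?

443.7 K

Initial temperature in Celsius: (190 - 32) × 5/9 = 87.7778°C.
The 149°R change is an interval, so only the factor 5/9 applies: +149 × 5/9 = +82.7778°C.
Final Celsius temperature: 87.7778 + 82.7778 = 170.5556°C.
In kelvin: 170.5556 + 273.15 = 443.7 K.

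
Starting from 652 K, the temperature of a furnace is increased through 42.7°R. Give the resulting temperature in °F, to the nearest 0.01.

756.63°F

Initial temperature in Celsius: 652 - 273.15 = 378.8500°C.
The 42.7°R change is an interval, so only the factor 5/9 applies: +42.7 × 5/9 = +23.7222°C.
Final Celsius temperature: 378.8500 + 23.7222 = 402.5722°C.
In Fahrenheit: 402.5722 × 1.8 + 32 = 756.63°F.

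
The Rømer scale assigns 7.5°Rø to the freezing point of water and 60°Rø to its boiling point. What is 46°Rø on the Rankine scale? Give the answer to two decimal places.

Linear interpolation between the fixed points: C = (46 - 7.5) × 100 / (60 - 7.5) = 73.3333°C.
Then 73.3333 × 1.8 + 491.67 = 623.67°R.

623.67°R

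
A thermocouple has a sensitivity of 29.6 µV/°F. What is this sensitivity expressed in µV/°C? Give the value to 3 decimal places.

53.280 µV/°C

The quantity depends on a temperature interval, so only the ratio of degree sizes applies; the offset between the scales is irrelevant.
A change of 1°C is a change of 1.8°F, so per °C the value is 29.6 × 1.8 = 53.280.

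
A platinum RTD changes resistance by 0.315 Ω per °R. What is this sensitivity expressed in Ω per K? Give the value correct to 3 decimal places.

0.567 Ω per K

Since only a temperature interval is involved, the additive offset between the scales drops out.
A change of 1 K is a change of 1.8°R, so per K the value is 0.315 × 1.8 = 0.567.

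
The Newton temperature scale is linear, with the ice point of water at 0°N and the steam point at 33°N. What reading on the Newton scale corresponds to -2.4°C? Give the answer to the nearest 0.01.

-0.79°N

Linearly onto the Newton scale: 0 + (-2.4000 / 100) × (33 - 0) = -0.79°N.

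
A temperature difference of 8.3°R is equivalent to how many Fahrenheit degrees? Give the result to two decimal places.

8.30°F

Rankine and Fahrenheit degrees are the same size, so the interval is unchanged: 8.30.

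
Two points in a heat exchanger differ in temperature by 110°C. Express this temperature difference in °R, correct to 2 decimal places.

198.00°R

Only the scale ratio 1.8 matters for a change in temperature.
110 × 1.8 = 198.00.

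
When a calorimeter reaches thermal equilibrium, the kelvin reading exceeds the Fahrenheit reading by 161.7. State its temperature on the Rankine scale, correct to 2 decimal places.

670.43°R

Let x be the Fahrenheit reading; then the kelvin reading is 5/9·x + 255.372.
(5/9·x + 255.372) - x = 161.7  ⇒  (-4/9)·x = -93.6722  ⇒  x = 210.7625°F.
In Celsius: (210.7625 - 32) × 5/9 = 99.3125°C.
In Rankine: 99.3125 × 1.8 + 491.67 = 670.43°R.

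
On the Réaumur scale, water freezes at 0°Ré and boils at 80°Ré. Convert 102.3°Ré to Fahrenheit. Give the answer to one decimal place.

262.2°F

Linear interpolation between the fixed points: C = (102.3 - 0) × 100 / (80 - 0) = 127.8750°C.
Then 127.8750 × 1.8 + 32 = 262.2°F.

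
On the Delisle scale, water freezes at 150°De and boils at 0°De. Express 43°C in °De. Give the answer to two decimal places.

85.50°De

Linearly onto the Delisle scale: 150 + (43.0000 / 100) × (0 - 150) = 85.50°De.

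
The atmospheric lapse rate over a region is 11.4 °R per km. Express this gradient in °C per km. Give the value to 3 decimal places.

6.333 °C/km

Since only a temperature interval is involved, the additive offset between the scales drops out.
A change of 1°R is a change of 5/9°C, so 11.4 × 5/9 = 6.333.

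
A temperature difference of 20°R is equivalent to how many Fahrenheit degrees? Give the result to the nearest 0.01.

20.00°F

Rankine and Fahrenheit degrees are the same size, so the interval is unchanged: 20.00.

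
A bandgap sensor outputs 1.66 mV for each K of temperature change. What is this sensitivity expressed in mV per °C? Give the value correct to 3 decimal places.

Since only a temperature interval is involved, the additive offset between the scales drops out.
A change of 1°C is a change of 1 K, so per °C the value is 1.66 × 1 = 1.660.

1.660 mV per °C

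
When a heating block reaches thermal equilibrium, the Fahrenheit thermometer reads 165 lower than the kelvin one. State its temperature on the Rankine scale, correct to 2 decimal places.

Let x be the kelvin reading; then the Fahrenheit reading is 1.8·x - 459.67.
(1.8·x - 459.67) - x = -165  ⇒  (0.8)·x = 294.67  ⇒  x = 368.3375 K.
In Celsius: 368.3375 - 273.15 = 95.1875°C.
In Rankine: 95.1875 × 1.8 + 491.67 = 663.01°R.

663.01°R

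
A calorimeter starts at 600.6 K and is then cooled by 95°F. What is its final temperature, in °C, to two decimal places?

274.67°C

Initial temperature in Celsius: 600.6 - 273.15 = 327.4500°C.
The 95°F change is an interval, so only the factor 5/9 applies: -95 × 5/9 = -52.7778°C.
Final Celsius temperature: 327.4500 - 52.7778 = 274.6722°C.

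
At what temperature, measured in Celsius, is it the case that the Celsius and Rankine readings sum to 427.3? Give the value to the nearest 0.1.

Let C be the Celsius reading. The Rankine reading is R = 1.8·C + 491.67.
Require C + R = 427.3: (2.8)·C + 491.67 = 427.3.
C = (427.3 - 491.67) / (2.8) = -23.0.

-23.0°C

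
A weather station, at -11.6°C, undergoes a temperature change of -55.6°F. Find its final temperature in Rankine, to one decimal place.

415.2°R

The 55.6°F change is an interval, so only the factor 5/9 applies: -55.6 × 5/9 = -30.8889°C.
Final Celsius temperature: -11.6000 - 30.8889 = -42.4889°C.
In Rankine: -42.4889 × 1.8 + 491.67 = 415.2°R.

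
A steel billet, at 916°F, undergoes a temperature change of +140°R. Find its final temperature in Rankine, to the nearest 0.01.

Initial temperature in Celsius: (916 - 32) × 5/9 = 491.1111°C.
The 140°R change is an interval, so only the factor 5/9 applies: +140 × 5/9 = +77.7778°C.
Final Celsius temperature: 491.1111 + 77.7778 = 568.8889°C.
In Rankine: 568.8889 × 1.8 + 491.67 = 1515.67°R.

1515.67°R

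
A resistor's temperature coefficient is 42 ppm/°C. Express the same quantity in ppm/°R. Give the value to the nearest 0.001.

23.333 ppm/°R

The quantity depends on a temperature interval, so only the ratio of degree sizes applies; the offset between the scales is irrelevant.
A change of 1°R is a change of 5/9°C, so per °R the value is 42 × 5/9 = 23.333.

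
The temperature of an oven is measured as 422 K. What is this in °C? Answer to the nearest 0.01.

In Celsius: 422 - 273.15 = 148.8500°C.

148.85°C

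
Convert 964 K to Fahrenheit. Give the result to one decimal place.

1275.5°F

In Celsius: 964 - 273.15 = 690.8500°C.
In Fahrenheit: 690.8500 × 1.8 + 32 = 1275.5°F.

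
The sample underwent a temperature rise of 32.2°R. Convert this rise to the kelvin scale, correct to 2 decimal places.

17.89 K

An interval of 1°R corresponds to 5/9 K.
32.2 × 5/9 = 17.89.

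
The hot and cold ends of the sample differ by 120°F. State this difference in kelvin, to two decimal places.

66.67 K

Only the scale ratio 5/9 matters for a change in temperature.
120 × 5/9 = 66.67.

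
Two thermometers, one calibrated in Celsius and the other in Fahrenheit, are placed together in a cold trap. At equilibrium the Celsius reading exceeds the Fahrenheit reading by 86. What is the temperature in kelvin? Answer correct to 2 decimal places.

Let x be the Celsius reading; then the Fahrenheit reading is 1.8·x + 32.
(1.8·x + 32) - x = -86  ⇒  (0.8)·x = -118  ⇒  x = -147.5000°C.
In kelvin: -147.5000 + 273.15 = 125.65 K.

125.65 K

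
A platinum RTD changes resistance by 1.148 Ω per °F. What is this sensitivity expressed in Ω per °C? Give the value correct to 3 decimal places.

Since only a temperature interval is involved, the additive offset between the scales drops out.
A change of 1°C is a change of 1.8°F, so per °C the value is 1.148 × 1.8 = 2.066.

2.066 Ω per °C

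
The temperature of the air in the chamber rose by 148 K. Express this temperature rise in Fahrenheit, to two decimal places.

266.40°F

An interval of 1 K corresponds to 1.8°F.
148 × 1.8 = 266.40.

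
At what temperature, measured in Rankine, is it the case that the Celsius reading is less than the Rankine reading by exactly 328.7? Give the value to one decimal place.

Let R be the Rankine reading. The Celsius reading is C = 5/9·R - 273.15.
Require C - R = -328.7: (-4/9)·R - 273.15 = -328.7.
R = (-328.7 + 273.15) / (-4/9) = 125.0.

125.0°R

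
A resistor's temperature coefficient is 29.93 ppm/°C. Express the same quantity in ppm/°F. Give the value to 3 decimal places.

16.628 ppm/°F

The quantity depends on a temperature interval, so only the ratio of degree sizes applies; the offset between the scales is irrelevant.
A change of 1°F is a change of 5/9°C, so per °F the value is 29.93 × 5/9 = 16.628.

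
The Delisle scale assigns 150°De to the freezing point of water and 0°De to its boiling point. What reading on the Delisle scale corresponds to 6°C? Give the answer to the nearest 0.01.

Linearly onto the Delisle scale: 150 + (6.0000 / 100) × (0 - 150) = 141.00°De.

141.00°De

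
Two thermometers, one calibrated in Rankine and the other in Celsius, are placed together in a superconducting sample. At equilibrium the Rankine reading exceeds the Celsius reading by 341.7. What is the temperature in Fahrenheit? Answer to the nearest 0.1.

Let x be the Rankine reading; then the Celsius reading is 5/9·x - 273.15.
(5/9·x - 273.15) - x = -341.7  ⇒  (-4/9)·x = -68.55  ⇒  x = 154.2375°R.
In Celsius: (154.2375 - 491.67) × 5/9 = -187.4625°C.
In Fahrenheit: -187.4625 × 1.8 + 32 = -305.4°F.

-305.4°F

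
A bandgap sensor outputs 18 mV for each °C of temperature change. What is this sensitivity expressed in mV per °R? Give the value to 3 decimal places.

Since only a temperature interval is involved, the additive offset between the scales drops out.
A change of 1°R is a change of 5/9°C, so per °R the value is 18 × 5/9 = 10.000.

10.000 mV per °R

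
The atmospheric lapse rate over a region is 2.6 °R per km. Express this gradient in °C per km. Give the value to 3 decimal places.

Since only a temperature interval is involved, the additive offset between the scales drops out.
A change of 1°R is a change of 5/9°C, so 2.6 × 5/9 = 1.444.

1.444 °C/km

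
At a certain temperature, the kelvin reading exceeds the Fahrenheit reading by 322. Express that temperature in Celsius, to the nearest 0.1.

Let x be the kelvin reading; then the Fahrenheit reading is 1.8·x - 459.67.
(1.8·x - 459.67) - x = -322  ⇒  (0.8)·x = 137.67  ⇒  x = 172.0875 K.
In Celsius: 172.0875 - 273.15 = -101.1°C.

-101.1°C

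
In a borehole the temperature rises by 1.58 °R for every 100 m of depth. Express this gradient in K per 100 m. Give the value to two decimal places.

0.88 K/100 m

The quantity depends on a temperature interval, so only the ratio of degree sizes applies; the offset between the scales is irrelevant.
A change of 1°R is a change of 5/9 K, so 1.58 × 5/9 = 0.88.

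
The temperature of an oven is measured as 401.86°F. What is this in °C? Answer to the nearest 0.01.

205.48°C

In Celsius: (401.86 - 32) × 5/9 = 205.4778°C.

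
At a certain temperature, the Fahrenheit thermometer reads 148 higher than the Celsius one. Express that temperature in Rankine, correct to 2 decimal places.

Let x be the Celsius reading; then the Fahrenheit reading is 1.8·x + 32.
(1.8·x + 32) - x = 148  ⇒  (0.8)·x = 116  ⇒  x = 145.0000°C.
In Rankine: 145.0000 × 1.8 + 491.67 = 752.67°R.

752.67°R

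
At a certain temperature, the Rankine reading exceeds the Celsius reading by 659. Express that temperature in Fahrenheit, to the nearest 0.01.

408.49°F

Let x be the Celsius reading; then the Rankine reading is 1.8·x + 491.67.
(1.8·x + 491.67) - x = 659  ⇒  (0.8)·x = 167.33  ⇒  x = 209.1625°C.
In Fahrenheit: 209.1625 × 1.8 + 32 = 408.49°F.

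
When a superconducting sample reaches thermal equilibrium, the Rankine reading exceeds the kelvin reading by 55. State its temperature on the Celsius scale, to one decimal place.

-204.4°C

Let x be the kelvin reading; then the Rankine reading is 1.8·x.
(1.8·x) - x = 55  ⇒  (0.8)·x = 55  ⇒  x = 68.7500 K.
In Celsius: 68.75 - 273.15 = -204.4°C.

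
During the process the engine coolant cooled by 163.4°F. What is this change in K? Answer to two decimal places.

90.78 K

Only the scale ratio 5/9 matters for a change in temperature.
163.4 × 5/9 = 90.78.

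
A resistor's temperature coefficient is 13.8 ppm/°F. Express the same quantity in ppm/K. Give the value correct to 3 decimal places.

Since only a temperature interval is involved, the additive offset between the scales drops out.
A change of 1 K is a change of 1.8°F, so per K the value is 13.8 × 1.8 = 24.840.

24.840 ppm/K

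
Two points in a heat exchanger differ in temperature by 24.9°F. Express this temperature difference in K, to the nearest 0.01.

Only the scale ratio 5/9 matters for a change in temperature.
24.9 × 5/9 = 13.83.

13.83 K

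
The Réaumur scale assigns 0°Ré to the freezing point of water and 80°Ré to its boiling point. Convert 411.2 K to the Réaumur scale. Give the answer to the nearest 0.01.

110.44°Ré

First in Celsius: 411.2 - 273.15 = 138.0500°C.
Linearly onto the Réaumur scale: 0 + (138.0500 / 100) × (80 - 0) = 110.44°Ré.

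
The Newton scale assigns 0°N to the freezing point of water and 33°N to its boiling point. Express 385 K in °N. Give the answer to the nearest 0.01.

36.91°N

First in Celsius: 385 - 273.15 = 111.8500°C.
Linearly onto the Newton scale: 0 + (111.8500 / 100) × (33 - 0) = 36.91°N.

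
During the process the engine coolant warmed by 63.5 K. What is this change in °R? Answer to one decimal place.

114.3°R

An interval of 1 K corresponds to 1.8°R.
63.5 × 1.8 = 114.3.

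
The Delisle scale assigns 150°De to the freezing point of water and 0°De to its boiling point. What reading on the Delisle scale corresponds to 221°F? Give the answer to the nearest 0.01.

-7.50°De

First in Celsius: (221 - 32) × 5/9 = 105.0000°C.
Linearly onto the Delisle scale: 150 + (105.0000 / 100) × (0 - 150) = -7.50°De.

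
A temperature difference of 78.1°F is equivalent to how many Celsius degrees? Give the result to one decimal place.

43.4°C

Only the scale ratio 5/9 matters for a change in temperature.
78.1 × 5/9 = 43.4.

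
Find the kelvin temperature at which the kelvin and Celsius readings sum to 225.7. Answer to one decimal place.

Let K be the kelvin reading. The Celsius reading is C = 1·K - 273.15.
Require K + C = 225.7: (2)·K - 273.15 = 225.7.
K = (225.7 + 273.15) / (2) = 249.4.

249.4 K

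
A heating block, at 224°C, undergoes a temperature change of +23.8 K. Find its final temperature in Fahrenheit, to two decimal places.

478.04°F

The 23.8 K change is an interval; Kelvin and Celsius degrees are the same size, so ΔC = +23.8°C.
Final Celsius temperature: 224.0000 + 23.8000 = 247.8000°C.
In Fahrenheit: 247.8000 × 1.8 + 32 = 478.04°F.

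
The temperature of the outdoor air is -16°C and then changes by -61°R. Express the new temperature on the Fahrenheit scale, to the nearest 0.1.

The 61°R change is an interval, so only the factor 5/9 applies: -61 × 5/9 = -33.8889°C.
Final Celsius temperature: -16.0000 - 33.8889 = -49.8889°C.
In Fahrenheit: -49.8889 × 1.8 + 32 = -57.8°F.

-57.8°F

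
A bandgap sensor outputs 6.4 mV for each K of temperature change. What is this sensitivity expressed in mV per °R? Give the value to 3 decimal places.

The quantity depends on a temperature interval, so only the ratio of degree sizes applies; the offset between the scales is irrelevant.
A change of 1°R is a change of 5/9 K, so per °R the value is 6.4 × 5/9 = 3.556.

3.556 mV per °R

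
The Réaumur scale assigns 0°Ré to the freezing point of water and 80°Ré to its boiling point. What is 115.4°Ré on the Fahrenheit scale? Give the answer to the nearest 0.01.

Linear interpolation between the fixed points: C = (115.4 - 0) × 100 / (80 - 0) = 144.2500°C.
Then 144.2500 × 1.8 + 32 = 291.65°F.

291.65°F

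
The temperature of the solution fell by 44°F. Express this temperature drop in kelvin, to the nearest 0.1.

24.4 K

An interval of 1°F corresponds to 5/9 K.
44 × 5/9 = 24.4.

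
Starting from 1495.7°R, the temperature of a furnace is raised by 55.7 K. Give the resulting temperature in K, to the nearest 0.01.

Initial temperature in Celsius: (1495.7 - 491.67) × 5/9 = 557.7944°C.
The 55.7 K change is an interval; Kelvin and Celsius degrees are the same size, so ΔC = +55.7°C.
Final Celsius temperature: 557.7944 + 55.7000 = 613.4944°C.
In kelvin: 613.4944 + 273.15 = 886.64 K.

886.64 K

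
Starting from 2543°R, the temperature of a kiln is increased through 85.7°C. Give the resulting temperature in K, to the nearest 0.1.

Initial temperature in Celsius: (2543 - 491.67) × 5/9 = 1139.6278°C.
Final Celsius temperature: 1139.6278 + 85.7000 = 1225.3278°C.
In kelvin: 1225.3278 + 273.15 = 1498.5 K.

1498.5 K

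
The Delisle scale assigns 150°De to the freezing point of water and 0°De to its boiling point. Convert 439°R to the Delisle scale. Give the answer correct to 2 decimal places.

First in Celsius: (439 - 491.67) × 5/9 = -29.2611°C.
Linearly onto the Delisle scale: 150 + (-29.2611 / 100) × (0 - 150) = 193.89°De.

193.89°De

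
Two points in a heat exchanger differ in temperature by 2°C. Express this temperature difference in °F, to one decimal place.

An interval of 1°C corresponds to 1.8°F.
2 × 1.8 = 3.6.

3.6°F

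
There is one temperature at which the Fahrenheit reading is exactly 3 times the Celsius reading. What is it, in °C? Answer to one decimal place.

26.7°C

Let C be the Celsius reading. The Fahrenheit reading is F = 1.8·C + 32.
Require F = 3·C: 1.8·C + 32 = 3·C.
(-1.2)·C = -32  ⇒  C = 26.7.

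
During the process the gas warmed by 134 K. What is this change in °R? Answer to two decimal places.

For a temperature interval the offset drops out; only the factor 1.8 applies.
134 × 1.8 = 241.20.

241.20°R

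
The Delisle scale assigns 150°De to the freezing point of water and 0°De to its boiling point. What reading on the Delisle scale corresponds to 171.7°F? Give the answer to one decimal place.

First in Celsius: (171.7 - 32) × 5/9 = 77.6111°C.
Linearly onto the Delisle scale: 150 + (77.6111 / 100) × (0 - 150) = 33.6°De.

33.6°De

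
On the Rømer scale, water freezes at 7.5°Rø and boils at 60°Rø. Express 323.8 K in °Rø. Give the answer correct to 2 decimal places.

34.09°Rø

First in Celsius: 323.8 - 273.15 = 50.6500°C.
Linearly onto the Rømer scale: 7.5 + (50.6500 / 100) × (60 - 7.5) = 34.09°Rø.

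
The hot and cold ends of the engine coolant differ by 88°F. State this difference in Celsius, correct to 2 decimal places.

48.89°C

An interval of 1°F corresponds to 5/9°C.
88 × 5/9 = 48.89.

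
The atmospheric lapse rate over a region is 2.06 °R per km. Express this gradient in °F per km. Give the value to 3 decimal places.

2.060 °F/km

The quantity depends on a temperature interval, so only the ratio of degree sizes applies; the offset between the scales is irrelevant.
A change of 1°R is a change of 1°F, so 2.06 × 1 = 2.060.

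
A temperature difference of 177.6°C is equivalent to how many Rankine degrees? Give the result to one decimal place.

For a temperature interval the offset drops out; only the factor 1.8 applies.
177.6 × 1.8 = 319.7.

319.7°R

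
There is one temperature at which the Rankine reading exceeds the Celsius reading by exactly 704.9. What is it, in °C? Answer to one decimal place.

266.5°C

Let C be the Celsius reading. The Rankine reading is R = 1.8·C + 491.67.
Require R - C = 704.9: (0.8)·C + 491.67 = 704.9.
C = (704.9 - 491.67) / (0.8) = 266.5.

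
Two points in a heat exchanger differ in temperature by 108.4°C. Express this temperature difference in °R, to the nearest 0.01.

195.12°R

For a temperature interval the offset drops out; only the factor 1.8 applies.
108.4 × 1.8 = 195.12.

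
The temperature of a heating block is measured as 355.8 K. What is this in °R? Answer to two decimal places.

640.44°R

In Celsius: 355.8 - 273.15 = 82.6500°C.
In Rankine: 82.6500 × 1.8 + 491.67 = 640.44°R.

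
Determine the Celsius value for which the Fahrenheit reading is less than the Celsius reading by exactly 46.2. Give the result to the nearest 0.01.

Let C be the Celsius reading. The Fahrenheit reading is F = 1.8·C + 32.
Require F - C = -46.2: (0.8)·C + 32 = -46.2.
C = (-46.2 - 32) / (0.8) = -97.75.

-97.75°C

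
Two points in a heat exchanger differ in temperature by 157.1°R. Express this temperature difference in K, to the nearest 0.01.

Only the scale ratio 5/9 matters for a change in temperature.
157.1 × 5/9 = 87.28.

87.28 K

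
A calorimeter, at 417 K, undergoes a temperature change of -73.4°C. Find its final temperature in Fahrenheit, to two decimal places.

158.81°F

Initial temperature in Celsius: 417 - 273.15 = 143.8500°C.
Final Celsius temperature: 143.8500 - 73.4000 = 70.4500°C.
In Fahrenheit: 70.4500 × 1.8 + 32 = 158.81°F.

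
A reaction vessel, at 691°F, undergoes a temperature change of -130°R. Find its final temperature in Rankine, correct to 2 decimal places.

1020.67°R

Initial temperature in Celsius: (691 - 32) × 5/9 = 366.1111°C.
The 130°R change is an interval, so only the factor 5/9 applies: -130 × 5/9 = -72.2222°C.
Final Celsius temperature: 366.1111 - 72.2222 = 293.8889°C.
In Rankine: 293.8889 × 1.8 + 491.67 = 1020.67°R.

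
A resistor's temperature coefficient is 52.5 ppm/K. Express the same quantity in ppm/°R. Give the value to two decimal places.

29.17 ppm/°R

Since only a temperature interval is involved, the additive offset between the scales drops out.
A change of 1°R is a change of 5/9 K, so per °R the value is 52.5 × 5/9 = 29.17.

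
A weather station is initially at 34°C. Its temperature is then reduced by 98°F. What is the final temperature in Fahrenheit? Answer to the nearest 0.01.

-4.80°F

The 98°F change is an interval, so only the factor 5/9 applies: -98 × 5/9 = -54.4444°C.
Final Celsius temperature: 34.0000 - 54.4444 = -20.4444°C.
In Fahrenheit: -20.4444 × 1.8 + 32 = -4.80°F.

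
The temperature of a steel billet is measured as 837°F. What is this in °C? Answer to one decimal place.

In Celsius: (837 - 32) × 5/9 = 447.2222°C.

447.2°C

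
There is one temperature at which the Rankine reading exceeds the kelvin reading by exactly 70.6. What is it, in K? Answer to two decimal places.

88.25 K

Let K be the kelvin reading. The Rankine reading is R = 1.8·K.
Require R - K = 70.6: (0.8)·K = 70.6.
K = (70.6) / (0.8) = 88.25.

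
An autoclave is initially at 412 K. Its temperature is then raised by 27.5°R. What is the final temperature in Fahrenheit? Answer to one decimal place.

309.4°F

Initial temperature in Celsius: 412 - 273.15 = 138.8500°C.
The 27.5°R change is an interval, so only the factor 5/9 applies: +27.5 × 5/9 = +15.2778°C.
Final Celsius temperature: 138.8500 + 15.2778 = 154.1278°C.
In Fahrenheit: 154.1278 × 1.8 + 32 = 309.4°F.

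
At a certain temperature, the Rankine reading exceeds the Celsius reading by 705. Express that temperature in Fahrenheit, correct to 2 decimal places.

Let x be the Celsius reading; then the Rankine reading is 1.8·x + 491.67.
(1.8·x + 491.67) - x = 705  ⇒  (0.8)·x = 213.33  ⇒  x = 266.6625°C.
In Fahrenheit: 266.6625 × 1.8 + 32 = 511.99°F.

511.99°F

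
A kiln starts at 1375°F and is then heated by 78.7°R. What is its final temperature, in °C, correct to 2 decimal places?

789.83°C

Initial temperature in Celsius: (1375 - 32) × 5/9 = 746.1111°C.
The 78.7°R change is an interval, so only the factor 5/9 applies: +78.7 × 5/9 = +43.7222°C.
Final Celsius temperature: 746.1111 + 43.7222 = 789.8333°C.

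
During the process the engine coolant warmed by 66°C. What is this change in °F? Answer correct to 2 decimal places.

Only the scale ratio 1.8 matters for a change in temperature.
66 × 1.8 = 118.80.

118.80°F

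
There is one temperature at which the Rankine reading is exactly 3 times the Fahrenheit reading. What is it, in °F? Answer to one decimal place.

229.8°F

Let F be the Fahrenheit reading. The Rankine reading is R = 1·F + 459.67.
Require R = 3·F: 1·F + 459.67 = 3·F.
(-2)·F = -459.67  ⇒  F = 229.8.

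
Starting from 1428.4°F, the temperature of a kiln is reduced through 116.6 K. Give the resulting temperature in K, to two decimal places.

932.33 K

Initial temperature in Celsius: (1428.4 - 32) × 5/9 = 775.7778°C.
The 116.6 K change is an interval; Kelvin and Celsius degrees are the same size, so ΔC = -116.6°C.
Final Celsius temperature: 775.7778 - 116.6000 = 659.1778°C.
In kelvin: 659.1778 + 273.15 = 932.33 K.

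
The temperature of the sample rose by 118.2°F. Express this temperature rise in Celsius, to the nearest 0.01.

For a temperature interval the offset drops out; only the factor 5/9 applies.
118.2 × 5/9 = 65.67.

65.67°C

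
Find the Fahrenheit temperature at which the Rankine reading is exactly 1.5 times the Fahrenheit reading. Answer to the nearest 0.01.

Let F be the Fahrenheit reading. The Rankine reading is R = 1·F + 459.67.
Require R = 1.5·F: 1·F + 459.67 = 1.5·F.
(-0.5)·F = -459.67  ⇒  F = 919.34.

919.34°F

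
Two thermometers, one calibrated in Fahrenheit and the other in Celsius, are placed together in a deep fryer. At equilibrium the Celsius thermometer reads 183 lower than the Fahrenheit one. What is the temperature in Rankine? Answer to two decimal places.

831.42°R

Let x be the Fahrenheit reading; then the Celsius reading is 5/9·x - 17.7778.
(5/9·x - 17.7778) - x = -183  ⇒  (-4/9)·x = -165.222  ⇒  x = 371.7500°F.
In Celsius: (371.75 - 32) × 5/9 = 188.7500°C.
In Rankine: 188.7500 × 1.8 + 491.67 = 831.42°R.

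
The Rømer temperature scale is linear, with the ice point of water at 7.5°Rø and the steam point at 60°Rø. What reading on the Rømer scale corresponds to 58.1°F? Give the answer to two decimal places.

First in Celsius: (58.1 - 32) × 5/9 = 14.5000°C.
Linearly onto the Rømer scale: 7.5 + (14.5000 / 100) × (60 - 7.5) = 15.11°Rø.

15.11°Rø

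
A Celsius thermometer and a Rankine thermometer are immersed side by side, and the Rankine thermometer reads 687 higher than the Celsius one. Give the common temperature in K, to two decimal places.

517.31 K

Let x be the Celsius reading; then the Rankine reading is 1.8·x + 491.67.
(1.8·x + 491.67) - x = 687  ⇒  (0.8)·x = 195.33  ⇒  x = 244.1625°C.
In kelvin: 244.1625 + 273.15 = 517.31 K.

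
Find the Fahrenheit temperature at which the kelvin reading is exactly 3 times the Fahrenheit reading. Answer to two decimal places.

Let F be the Fahrenheit reading. The kelvin reading is K = 5/9·F + 255.372.
Require K = 3·F: 5/9·F + 255.372 = 3·F.
(-22/9)·F = -255.372  ⇒  F = 104.47.

104.47°F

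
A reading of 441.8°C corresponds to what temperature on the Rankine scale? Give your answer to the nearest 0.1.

1286.9°R

In Rankine: 441.8000 × 1.8 + 491.67 = 1286.9°R.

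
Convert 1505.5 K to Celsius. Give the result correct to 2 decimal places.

In Celsius: 1505.5 - 273.15 = 1232.3500°C.

1232.35°C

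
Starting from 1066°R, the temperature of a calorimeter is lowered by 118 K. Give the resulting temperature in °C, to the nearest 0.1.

201.1°C

Initial temperature in Celsius: (1066 - 491.67) × 5/9 = 319.0722°C.
The 118 K change is an interval; Kelvin and Celsius degrees are the same size, so ΔC = -118°C.
Final Celsius temperature: 319.0722 - 118.0000 = 201.0722°C.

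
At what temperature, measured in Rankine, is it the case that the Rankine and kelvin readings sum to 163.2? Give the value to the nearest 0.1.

104.9°R

Let R be the Rankine reading. The kelvin reading is K = 5/9·R.
Require R + K = 163.2: (14/9)·R = 163.2.
R = (163.2) / (14/9) = 104.9.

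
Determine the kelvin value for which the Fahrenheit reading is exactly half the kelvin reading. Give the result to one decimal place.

Let K be the kelvin reading. The Fahrenheit reading is F = 1.8·K - 459.67.
Require F = 0.5·K: 1.8·K - 459.67 = 0.5·K.
(1.3)·K = 459.67  ⇒  K = 353.6.

353.6 K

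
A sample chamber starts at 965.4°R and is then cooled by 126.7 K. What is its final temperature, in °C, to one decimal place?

136.5°C

Initial temperature in Celsius: (965.4 - 491.67) × 5/9 = 263.1833°C.
The 126.7 K change is an interval; Kelvin and Celsius degrees are the same size, so ΔC = -126.7°C.
Final Celsius temperature: 263.1833 - 126.7000 = 136.4833°C.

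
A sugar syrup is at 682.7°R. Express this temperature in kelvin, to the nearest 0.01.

379.28 K

In Celsius: (682.7 - 491.67) × 5/9 = 106.1278°C.
In kelvin: 106.1278 + 273.15 = 379.28 K.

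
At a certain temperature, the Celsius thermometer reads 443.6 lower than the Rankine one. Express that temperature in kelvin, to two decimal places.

213.06 K

Let x be the Rankine reading; then the Celsius reading is 5/9·x - 273.15.
(5/9·x - 273.15) - x = -443.6  ⇒  (-4/9)·x = -170.45  ⇒  x = 383.5125°R.
In Celsius: (383.5125 - 491.67) × 5/9 = -60.0875°C.
In kelvin: -60.0875 + 273.15 = 213.06 K.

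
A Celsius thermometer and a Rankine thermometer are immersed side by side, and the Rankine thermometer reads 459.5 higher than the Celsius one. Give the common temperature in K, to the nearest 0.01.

232.94 K

Let x be the Celsius reading; then the Rankine reading is 1.8·x + 491.67.
(1.8·x + 491.67) - x = 459.5  ⇒  (0.8)·x = -32.17  ⇒  x = -40.2125°C.
In kelvin: -40.2125 + 273.15 = 232.94 K.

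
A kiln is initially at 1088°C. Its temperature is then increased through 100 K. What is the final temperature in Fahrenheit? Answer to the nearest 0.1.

2170.4°F

The 100 K change is an interval; Kelvin and Celsius degrees are the same size, so ΔC = +100°C.
Final Celsius temperature: 1088.0000 + 100.0000 = 1188.0000°C.
In Fahrenheit: 1188.0000 × 1.8 + 32 = 2170.4°F.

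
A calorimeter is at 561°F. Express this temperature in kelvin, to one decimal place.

567.0 K

In Celsius: (561 - 32) × 5/9 = 293.8889°C.
In kelvin: 293.8889 + 273.15 = 567.0 K.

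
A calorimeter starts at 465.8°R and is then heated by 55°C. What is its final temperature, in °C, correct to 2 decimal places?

Initial temperature in Celsius: (465.8 - 491.67) × 5/9 = -14.3722°C.
Final Celsius temperature: -14.3722 + 55.0000 = 40.6278°C.

40.63°C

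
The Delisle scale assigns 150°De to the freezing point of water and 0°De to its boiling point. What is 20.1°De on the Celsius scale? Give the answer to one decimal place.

86.6°C

Linear interpolation between the fixed points: C = (20.1 - 150) × 100 / (0 - 150) = 86.6000°C.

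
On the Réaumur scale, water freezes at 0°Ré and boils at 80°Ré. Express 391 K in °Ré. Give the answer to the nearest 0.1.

First in Celsius: 391 - 273.15 = 117.8500°C.
Linearly onto the Réaumur scale: 0 + (117.8500 / 100) × (80 - 0) = 94.3°Ré.

94.3°Ré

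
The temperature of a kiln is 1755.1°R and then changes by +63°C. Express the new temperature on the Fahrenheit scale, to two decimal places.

Initial temperature in Celsius: (1755.1 - 491.67) × 5/9 = 701.9056°C.
Final Celsius temperature: 701.9056 + 63.0000 = 764.9056°C.
In Fahrenheit: 764.9056 × 1.8 + 32 = 1408.83°F.

1408.83°F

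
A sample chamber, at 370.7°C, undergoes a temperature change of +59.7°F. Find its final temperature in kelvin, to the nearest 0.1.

The 59.7°F change is an interval, so only the factor 5/9 applies: +59.7 × 5/9 = +33.1667°C.
Final Celsius temperature: 370.7000 + 33.1667 = 403.8667°C.
In kelvin: 403.8667 + 273.15 = 677.0 K.

677.0 K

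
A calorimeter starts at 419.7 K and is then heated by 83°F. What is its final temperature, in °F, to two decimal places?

378.79°F

Initial temperature in Celsius: 419.7 - 273.15 = 146.5500°C.
The 83°F change is an interval, so only the factor 5/9 applies: +83 × 5/9 = +46.1111°C.
Final Celsius temperature: 146.5500 + 46.1111 = 192.6611°C.
In Fahrenheit: 192.6611 × 1.8 + 32 = 378.79°F.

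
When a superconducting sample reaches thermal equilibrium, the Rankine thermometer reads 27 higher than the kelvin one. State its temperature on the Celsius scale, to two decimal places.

Let x be the kelvin reading; then the Rankine reading is 1.8·x.
(1.8·x) - x = 27  ⇒  (0.8)·x = 27  ⇒  x = 33.7500 K.
In Celsius: 33.75 - 273.15 = -239.40°C.

-239.40°C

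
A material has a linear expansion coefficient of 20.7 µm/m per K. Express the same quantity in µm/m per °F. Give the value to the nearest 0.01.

11.50 µm/m per °F

The quantity depends on a temperature interval, so only the ratio of degree sizes applies; the offset between the scales is irrelevant.
A change of 1°F is a change of 5/9 K, so per °F the value is 20.7 × 5/9 = 11.50.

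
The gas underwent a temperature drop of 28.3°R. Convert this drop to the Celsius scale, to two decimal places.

15.72°C

Only the scale ratio 5/9 matters for a change in temperature.
28.3 × 5/9 = 15.72.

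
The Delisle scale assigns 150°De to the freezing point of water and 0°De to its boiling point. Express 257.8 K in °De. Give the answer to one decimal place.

173.0°De

First in Celsius: 257.8 - 273.15 = -15.3500°C.
Linearly onto the Delisle scale: 150 + (-15.3500 / 100) × (0 - 150) = 173.0°De.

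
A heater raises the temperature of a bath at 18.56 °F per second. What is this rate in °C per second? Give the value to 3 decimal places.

Since only a temperature interval is involved, the additive offset between the scales drops out.
A change of 1°F is a change of 5/9°C, so 18.56 × 5/9 = 10.311.

10.311 °C/second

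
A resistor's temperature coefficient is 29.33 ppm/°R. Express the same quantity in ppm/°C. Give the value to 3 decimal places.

52.794 ppm/°C

Since only a temperature interval is involved, the additive offset between the scales drops out.
A change of 1°C is a change of 1.8°R, so per °C the value is 29.33 × 1.8 = 52.794.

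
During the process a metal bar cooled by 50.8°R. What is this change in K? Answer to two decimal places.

For a temperature interval the offset drops out; only the factor 5/9 applies.
50.8 × 5/9 = 28.22.

28.22 K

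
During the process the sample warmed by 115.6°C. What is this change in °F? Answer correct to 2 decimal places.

208.08°F

For a temperature interval the offset drops out; only the factor 1.8 applies.
115.6 × 1.8 = 208.08.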